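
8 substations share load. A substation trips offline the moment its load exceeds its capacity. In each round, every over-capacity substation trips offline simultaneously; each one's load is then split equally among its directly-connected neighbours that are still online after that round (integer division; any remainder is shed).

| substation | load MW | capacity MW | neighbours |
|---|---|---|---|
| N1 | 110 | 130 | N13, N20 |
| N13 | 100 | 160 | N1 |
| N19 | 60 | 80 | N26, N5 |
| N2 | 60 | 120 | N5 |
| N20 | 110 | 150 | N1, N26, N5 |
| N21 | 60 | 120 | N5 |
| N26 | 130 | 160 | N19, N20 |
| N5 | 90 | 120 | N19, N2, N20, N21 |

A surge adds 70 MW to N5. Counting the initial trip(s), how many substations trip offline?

Round 1 — N5 at 160 > 120. N5 trips offline.
  N5 sheds 160 MW to N19, N2, N20, N21: 40 each.
    N19: 60+40 = 100 > 80
    N2: 60+40 = 100 ≤ 120
    N20: 110+40 = 150 ≤ 150
    N21: 60+40 = 100 ≤ 120
Round 2 — N19 trips offline.
  N19 sheds 100 MW to N26: 100 each.
    N26: 130+100 = 230 > 160
Round 3 — N26 trips offline.
  N26 sheds 230 MW to N20: 230 each.
    N20: 150+230 = 380 > 150
Round 4 — N20 trips offline.
  N20 sheds 380 MW to N1: 380 each.
    N1: 110+380 = 490 > 130
Round 5 — N1 trips offline.
  N1 sheds 490 MW to N13: 490 each.
    N13: 100+490 = 590 > 160
Round 6 — N13 trips offline.
  N13 sheds 590 MW: no online neighbours, lost.
No further trips.

6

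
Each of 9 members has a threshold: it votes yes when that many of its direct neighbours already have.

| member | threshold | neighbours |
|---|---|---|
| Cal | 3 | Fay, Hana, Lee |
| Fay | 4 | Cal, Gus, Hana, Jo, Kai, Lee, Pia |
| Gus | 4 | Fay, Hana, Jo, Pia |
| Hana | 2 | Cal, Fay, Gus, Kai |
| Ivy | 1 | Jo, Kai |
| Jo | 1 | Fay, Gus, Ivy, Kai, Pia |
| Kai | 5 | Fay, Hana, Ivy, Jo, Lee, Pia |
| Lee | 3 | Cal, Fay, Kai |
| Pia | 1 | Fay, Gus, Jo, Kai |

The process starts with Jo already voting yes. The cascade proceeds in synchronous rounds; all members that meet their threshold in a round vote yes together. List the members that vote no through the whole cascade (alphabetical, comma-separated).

Round 1 — Jo votes yes (initial).
Round 2 — checking thresholds:
  Fay: 1 of 7 neighbours < 4, below threshold.
  Gus: 1 of 4 neighbours < 4, below threshold.
  Ivy: 1 of 2 neighbours ≥ 1, votes yes.
  Kai: 1 of 6 neighbours < 5, below threshold.
  Pia: 1 of 4 neighbours ≥ 1, votes yes.
Round 3 — no new yes votes; cascade stops.

Cal, Fay, Gus, Hana, Kai, Lee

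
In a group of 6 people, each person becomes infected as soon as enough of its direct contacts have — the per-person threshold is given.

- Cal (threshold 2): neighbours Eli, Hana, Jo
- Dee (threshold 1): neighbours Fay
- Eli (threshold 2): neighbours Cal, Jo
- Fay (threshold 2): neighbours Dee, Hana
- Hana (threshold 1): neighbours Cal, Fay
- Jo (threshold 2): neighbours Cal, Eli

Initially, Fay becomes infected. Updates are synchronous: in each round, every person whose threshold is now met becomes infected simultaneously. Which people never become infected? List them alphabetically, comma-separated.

Cal, Eli, Jo

Round 1 — Fay becomes infected (initial).
Round 2 — checking thresholds:
  Dee: 1 of 1 neighbours ≥ 1, becomes infected.
  Hana: 1 of 2 neighbours ≥ 1, becomes infected.
Round 3 — no new infections; cascade stops.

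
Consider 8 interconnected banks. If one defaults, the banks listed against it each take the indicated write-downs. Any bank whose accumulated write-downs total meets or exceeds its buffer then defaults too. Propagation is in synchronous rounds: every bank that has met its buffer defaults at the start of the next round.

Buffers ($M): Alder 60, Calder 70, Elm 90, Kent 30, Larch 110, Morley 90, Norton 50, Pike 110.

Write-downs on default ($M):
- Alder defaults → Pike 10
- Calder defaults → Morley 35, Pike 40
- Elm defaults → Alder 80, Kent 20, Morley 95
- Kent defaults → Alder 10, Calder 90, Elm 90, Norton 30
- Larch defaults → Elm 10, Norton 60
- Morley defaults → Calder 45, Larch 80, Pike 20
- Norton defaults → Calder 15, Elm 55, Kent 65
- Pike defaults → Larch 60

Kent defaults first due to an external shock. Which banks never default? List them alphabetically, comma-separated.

Larch, Norton, Pike

Round 1 — Kent defaults (initial).
  Alder: +10 → 10 < 60
  Calder: +90 → 90 ≥ 70
  Elm: +90 → 90 ≥ 90
  Norton: +30 → 30 < 50
Round 2 — Calder, Elm default.
  Alder: +80 → 90 ≥ 60
  Morley: +35+95 → 130 ≥ 90
  Pike: +40 → 40 < 110
Round 3 — Alder, Morley default.
  Larch: +80 → 80 < 110
  Pike: +10+20 → 70 < 110
No further defaults.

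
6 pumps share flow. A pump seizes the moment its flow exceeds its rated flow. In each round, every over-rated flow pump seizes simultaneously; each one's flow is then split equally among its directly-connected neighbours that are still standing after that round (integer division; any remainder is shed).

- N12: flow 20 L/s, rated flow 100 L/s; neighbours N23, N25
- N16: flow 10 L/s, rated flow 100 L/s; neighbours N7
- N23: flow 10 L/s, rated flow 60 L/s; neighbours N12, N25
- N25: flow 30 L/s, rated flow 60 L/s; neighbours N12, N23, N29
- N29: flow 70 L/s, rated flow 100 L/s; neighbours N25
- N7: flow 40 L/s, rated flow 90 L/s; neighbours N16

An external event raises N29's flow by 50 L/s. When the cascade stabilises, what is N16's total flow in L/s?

10

Round 1 — N29 at 120 > 100. N29 seizes.
  N29 sheds 120 L/s to N25: 120 each.
    N25: 30+120 = 150 > 60
Round 2 — N25 seizes.
  N25 sheds 150 L/s to N12, N23: 75 each.
    N12: 20+75 = 95 ≤ 100
    N23: 10+75 = 85 > 60
Round 3 — N23 seizes.
  N23 sheds 85 L/s to N12: 85 each.
    N12: 95+85 = 180 > 100
Round 4 — N12 seizes.
  N12 sheds 180 L/s: no online neighbours, lost.
No further seizures.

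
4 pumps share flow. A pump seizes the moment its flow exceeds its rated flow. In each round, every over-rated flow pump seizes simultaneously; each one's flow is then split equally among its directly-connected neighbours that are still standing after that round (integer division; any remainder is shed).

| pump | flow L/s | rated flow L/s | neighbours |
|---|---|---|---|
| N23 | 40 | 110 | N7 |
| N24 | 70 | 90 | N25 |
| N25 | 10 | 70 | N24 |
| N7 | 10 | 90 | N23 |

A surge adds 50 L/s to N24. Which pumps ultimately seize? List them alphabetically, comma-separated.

Round 1 — N24 at 120 > 90. N24 seizes.
  N24 sheds 120 L/s to N25: 120 each.
    N25: 10+120 = 130 > 70
Round 2 — N25 seizes.
  N25 sheds 130 L/s: no online neighbours, lost.
No further seizures.

N24, N25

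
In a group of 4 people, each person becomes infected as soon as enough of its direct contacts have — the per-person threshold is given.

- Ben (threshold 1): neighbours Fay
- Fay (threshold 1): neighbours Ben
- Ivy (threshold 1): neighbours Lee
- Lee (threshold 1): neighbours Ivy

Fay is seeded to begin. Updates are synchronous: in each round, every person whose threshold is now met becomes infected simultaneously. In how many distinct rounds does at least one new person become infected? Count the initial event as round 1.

2

Round 1 — Fay becomes infected (initial).
Round 2 — checking thresholds:
  Ben: 1 of 1 neighbours ≥ 1, becomes infected.
Round 3 — no new infections; cascade stops.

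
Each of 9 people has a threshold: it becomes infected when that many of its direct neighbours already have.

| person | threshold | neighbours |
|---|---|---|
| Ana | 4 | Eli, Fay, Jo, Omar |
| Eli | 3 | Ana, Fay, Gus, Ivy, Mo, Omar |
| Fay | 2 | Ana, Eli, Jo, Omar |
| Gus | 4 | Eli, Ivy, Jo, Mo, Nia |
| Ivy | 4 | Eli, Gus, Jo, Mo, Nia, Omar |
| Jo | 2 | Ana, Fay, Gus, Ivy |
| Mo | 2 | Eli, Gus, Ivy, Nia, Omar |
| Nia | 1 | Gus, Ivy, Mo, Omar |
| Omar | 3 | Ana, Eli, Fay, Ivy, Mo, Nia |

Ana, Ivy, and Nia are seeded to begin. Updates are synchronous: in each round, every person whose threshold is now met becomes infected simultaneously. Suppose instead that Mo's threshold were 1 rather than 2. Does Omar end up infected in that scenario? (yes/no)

With Mo's threshold at 1:
Round 1 — Ana, Ivy, Nia become infected (initial).
Round 2 — checking thresholds:
  Eli: 2 of 6 neighbours < 3, holds.
  Fay: 1 of 4 neighbours < 2, holds.
  Gus: 2 of 5 neighbours < 4, holds.
  Jo: 2 of 4 neighbours ≥ 2, becomes infected.
  Mo: 2 of 5 neighbours ≥ 1, becomes infected.
  Omar: 3 of 6 neighbours ≥ 3, becomes infected.
Round 3 — checking thresholds:
  Eli: 4 of 6 neighbours ≥ 3, becomes infected.
  Fay: 3 of 4 neighbours ≥ 2, becomes infected.
  Gus: 4 of 5 neighbours ≥ 4, becomes infected.
Round 4 — no new infections; cascade stops.

yes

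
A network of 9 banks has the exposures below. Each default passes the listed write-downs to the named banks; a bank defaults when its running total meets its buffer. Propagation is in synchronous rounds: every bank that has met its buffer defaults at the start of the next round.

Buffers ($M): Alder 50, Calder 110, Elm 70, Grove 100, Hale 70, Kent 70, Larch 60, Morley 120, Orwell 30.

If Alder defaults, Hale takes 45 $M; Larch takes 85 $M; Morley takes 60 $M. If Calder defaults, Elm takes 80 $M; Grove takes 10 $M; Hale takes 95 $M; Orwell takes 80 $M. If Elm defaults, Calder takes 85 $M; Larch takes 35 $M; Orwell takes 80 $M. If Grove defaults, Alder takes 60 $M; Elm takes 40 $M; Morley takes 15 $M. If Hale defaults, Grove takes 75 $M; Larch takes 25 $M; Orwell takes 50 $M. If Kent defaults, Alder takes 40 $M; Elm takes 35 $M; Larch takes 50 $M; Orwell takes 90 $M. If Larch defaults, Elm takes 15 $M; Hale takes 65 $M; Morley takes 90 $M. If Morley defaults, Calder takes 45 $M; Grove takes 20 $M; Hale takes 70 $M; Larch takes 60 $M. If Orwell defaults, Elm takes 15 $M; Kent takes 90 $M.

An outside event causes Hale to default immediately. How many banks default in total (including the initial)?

4

Round 1 — Hale defaults (initial).
  Grove: +75 → 75 < 100
  Larch: +25 → 25 < 60
  Orwell: +50 → 50 ≥ 30
Round 2 — Orwell defaults.
  Elm: +15 → 15 < 70
  Kent: +90 → 90 ≥ 70
Round 3 — Kent defaults.
  Alder: +40 → 40 < 50
  Elm: +35 → 50 < 70
  Larch: +50 → 75 ≥ 60
Round 4 — Larch defaults.
  Elm: +15 → 65 < 70
  Morley: +90 → 90 < 120
No further defaults.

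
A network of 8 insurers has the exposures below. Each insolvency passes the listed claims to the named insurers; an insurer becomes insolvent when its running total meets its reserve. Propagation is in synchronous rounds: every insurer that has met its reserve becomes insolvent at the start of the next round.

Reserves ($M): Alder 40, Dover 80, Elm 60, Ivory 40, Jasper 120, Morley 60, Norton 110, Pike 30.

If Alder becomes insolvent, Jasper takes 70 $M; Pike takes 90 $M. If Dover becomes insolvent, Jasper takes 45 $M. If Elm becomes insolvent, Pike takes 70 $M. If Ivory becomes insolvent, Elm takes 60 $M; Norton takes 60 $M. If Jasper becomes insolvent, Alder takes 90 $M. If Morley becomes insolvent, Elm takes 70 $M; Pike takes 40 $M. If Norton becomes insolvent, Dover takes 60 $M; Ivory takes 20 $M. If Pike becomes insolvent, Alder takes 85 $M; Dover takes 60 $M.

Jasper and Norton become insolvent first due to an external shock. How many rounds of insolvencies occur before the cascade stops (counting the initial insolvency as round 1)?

4

Round 1 — Jasper, Norton become insolvent (initial).
  Alder: +90 → 90 ≥ 40
  Dover: +60 → 60 < 80
  Ivory: +20 → 20 < 40
Round 2 — Alder becomes insolvent.
  Pike: +90 → 90 ≥ 30
Round 3 — Pike becomes insolvent.
  Dover: +60 → 120 ≥ 80
Round 4 — Dover becomes insolvent.
No further insolvencies.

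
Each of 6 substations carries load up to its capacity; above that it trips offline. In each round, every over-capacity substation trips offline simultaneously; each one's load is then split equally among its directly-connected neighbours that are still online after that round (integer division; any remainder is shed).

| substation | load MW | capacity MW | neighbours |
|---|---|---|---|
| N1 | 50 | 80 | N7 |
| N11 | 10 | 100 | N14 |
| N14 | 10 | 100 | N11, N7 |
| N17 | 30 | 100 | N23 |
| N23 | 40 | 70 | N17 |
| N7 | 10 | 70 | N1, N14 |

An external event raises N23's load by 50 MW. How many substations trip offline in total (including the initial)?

Round 1 — N23 at 90 > 70. N23 trips offline.
  N23 sheds 90 MW to N17: 90 each.
    N17: 30+90 = 120 > 100
Round 2 — N17 trips offline.
  N17 sheds 120 MW: no online neighbours, lost.
No further trips.

2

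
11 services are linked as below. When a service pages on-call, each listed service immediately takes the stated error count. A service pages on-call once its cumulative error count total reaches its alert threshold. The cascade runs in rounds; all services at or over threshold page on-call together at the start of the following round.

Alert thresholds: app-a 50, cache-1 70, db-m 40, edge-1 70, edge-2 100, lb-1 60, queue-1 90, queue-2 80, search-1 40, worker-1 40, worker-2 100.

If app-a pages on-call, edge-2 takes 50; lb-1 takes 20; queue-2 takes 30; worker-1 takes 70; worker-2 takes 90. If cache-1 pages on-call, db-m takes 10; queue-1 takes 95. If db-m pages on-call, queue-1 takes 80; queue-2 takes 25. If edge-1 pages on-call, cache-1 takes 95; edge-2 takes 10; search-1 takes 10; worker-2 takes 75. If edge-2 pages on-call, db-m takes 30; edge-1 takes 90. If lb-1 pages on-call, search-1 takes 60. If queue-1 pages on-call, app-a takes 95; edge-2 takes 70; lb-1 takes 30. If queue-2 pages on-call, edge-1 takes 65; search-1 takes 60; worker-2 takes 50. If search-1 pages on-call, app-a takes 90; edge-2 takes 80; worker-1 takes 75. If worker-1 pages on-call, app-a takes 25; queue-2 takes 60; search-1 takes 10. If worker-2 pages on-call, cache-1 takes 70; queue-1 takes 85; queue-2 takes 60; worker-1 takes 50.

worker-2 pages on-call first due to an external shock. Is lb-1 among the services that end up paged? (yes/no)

Round 1 — worker-2 pages on-call (initial).
  cache-1: +70 → 70 ≥ 70
  queue-1: +85 → 85 < 90
  queue-2: +60 → 60 < 80
  worker-1: +50 → 50 ≥ 40
Round 2 — cache-1, worker-1 page on-call.
  app-a: +25 → 25 < 50
  db-m: +10 → 10 < 40
  queue-1: +95 → 180 ≥ 90
  queue-2: +60 → 120 ≥ 80
  search-1: +10 → 10 < 40
Round 3 — queue-1, queue-2 page on-call.
  app-a: +95 → 120 ≥ 50
  edge-1: +65 → 65 < 70
  edge-2: +70 → 70 < 100
  lb-1: +30 → 30 < 60
  search-1: +60 → 70 ≥ 40
Round 4 — app-a, search-1 page on-call.
  edge-2: +50+80 → 200 ≥ 100
  lb-1: +20 → 50 < 60
Round 5 — edge-2 pages on-call.
  db-m: +30 → 40 ≥ 40
  edge-1: +90 → 155 ≥ 70
Round 6 — db-m, edge-1 page on-call.
No further pages.

no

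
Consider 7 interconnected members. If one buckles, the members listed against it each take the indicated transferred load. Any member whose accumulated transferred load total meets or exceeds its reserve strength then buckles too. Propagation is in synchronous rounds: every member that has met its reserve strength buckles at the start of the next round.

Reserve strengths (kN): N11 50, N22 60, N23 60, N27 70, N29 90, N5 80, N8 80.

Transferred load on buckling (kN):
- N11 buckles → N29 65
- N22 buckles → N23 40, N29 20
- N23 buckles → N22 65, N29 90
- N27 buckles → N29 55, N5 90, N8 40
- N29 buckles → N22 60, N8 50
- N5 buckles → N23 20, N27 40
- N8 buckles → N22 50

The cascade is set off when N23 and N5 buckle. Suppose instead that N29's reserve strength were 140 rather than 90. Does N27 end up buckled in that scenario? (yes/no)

With N29's reserve strength at 140:
Round 1 — N23, N5 buckle (initial).
  N22: +65 → 65 ≥ 60
  N27: +40 → 40 < 70
  N29: +90 → 90 < 140
Round 2 — N22 buckles.
  N29: +20 → 110 < 140
No further bucklings.

no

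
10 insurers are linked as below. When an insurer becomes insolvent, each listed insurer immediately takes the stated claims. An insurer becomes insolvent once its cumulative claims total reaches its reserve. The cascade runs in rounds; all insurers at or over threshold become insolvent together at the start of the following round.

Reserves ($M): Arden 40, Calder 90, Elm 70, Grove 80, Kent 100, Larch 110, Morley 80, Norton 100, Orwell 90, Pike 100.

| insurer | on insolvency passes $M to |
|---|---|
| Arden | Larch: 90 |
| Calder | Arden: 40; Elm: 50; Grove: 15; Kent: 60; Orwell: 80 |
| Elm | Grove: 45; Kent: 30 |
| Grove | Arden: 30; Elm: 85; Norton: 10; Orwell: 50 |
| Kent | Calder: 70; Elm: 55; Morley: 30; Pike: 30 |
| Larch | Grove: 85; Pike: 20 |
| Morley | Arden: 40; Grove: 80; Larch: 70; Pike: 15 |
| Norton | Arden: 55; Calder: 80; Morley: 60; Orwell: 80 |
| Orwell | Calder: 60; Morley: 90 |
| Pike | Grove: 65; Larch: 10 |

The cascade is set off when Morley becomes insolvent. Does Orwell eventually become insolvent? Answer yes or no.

Round 1 — Morley becomes insolvent (initial).
  Arden: +40 → 40 ≥ 40
  Grove: +80 → 80 ≥ 80
  Larch: +70 → 70 < 110
  Pike: +15 → 15 < 100
Round 2 — Arden, Grove become insolvent.
  Elm: +85 → 85 ≥ 70
  Larch: +90 → 160 ≥ 110
  Norton: +10 → 10 < 100
  Orwell: +50 → 50 < 90
Round 3 — Elm, Larch become insolvent.
  Kent: +30 → 30 < 100
  Pike: +20 → 35 < 100
No further insolvencies.

no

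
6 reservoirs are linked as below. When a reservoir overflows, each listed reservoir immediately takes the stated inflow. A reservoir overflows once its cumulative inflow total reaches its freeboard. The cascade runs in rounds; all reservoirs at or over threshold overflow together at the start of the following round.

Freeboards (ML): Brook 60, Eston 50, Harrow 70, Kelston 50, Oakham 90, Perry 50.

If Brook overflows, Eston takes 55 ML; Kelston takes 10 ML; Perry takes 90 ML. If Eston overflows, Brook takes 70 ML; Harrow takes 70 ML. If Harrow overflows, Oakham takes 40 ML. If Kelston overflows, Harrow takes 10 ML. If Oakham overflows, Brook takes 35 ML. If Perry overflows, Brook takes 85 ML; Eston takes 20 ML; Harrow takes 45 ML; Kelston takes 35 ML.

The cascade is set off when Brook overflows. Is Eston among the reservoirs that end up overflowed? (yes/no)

Round 1 — Brook overflows (initial).
  Eston: +55 → 55 ≥ 50
  Kelston: +10 → 10 < 50
  Perry: +90 → 90 ≥ 50
Round 2 — Eston, Perry overflow.
  Harrow: +70+45 → 115 ≥ 70
  Kelston: +35 → 45 < 50
Round 3 — Harrow overflows.
  Oakham: +40 → 40 < 90
No further overflows.

yes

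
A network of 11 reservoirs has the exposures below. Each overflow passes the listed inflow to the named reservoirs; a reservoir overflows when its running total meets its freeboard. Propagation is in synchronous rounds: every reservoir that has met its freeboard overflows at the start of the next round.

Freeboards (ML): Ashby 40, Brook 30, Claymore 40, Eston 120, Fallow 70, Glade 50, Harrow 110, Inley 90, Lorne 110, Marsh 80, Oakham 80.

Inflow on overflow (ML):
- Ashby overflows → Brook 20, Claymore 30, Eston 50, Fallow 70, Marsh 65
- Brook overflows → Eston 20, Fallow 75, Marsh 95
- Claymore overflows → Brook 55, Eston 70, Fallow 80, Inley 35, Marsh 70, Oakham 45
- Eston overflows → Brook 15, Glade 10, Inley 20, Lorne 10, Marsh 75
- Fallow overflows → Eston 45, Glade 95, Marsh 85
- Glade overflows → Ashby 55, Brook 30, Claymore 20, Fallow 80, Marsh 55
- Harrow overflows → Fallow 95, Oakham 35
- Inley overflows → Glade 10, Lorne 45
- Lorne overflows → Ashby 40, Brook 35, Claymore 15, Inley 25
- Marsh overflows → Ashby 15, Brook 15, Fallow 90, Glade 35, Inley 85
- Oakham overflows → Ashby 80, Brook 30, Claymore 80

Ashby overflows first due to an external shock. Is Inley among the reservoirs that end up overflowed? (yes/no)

Round 1 — Ashby overflows (initial).
  Brook: +20 → 20 < 30
  Claymore: +30 → 30 < 40
  Eston: +50 → 50 < 120
  Fallow: +70 → 70 ≥ 70
  Marsh: +65 → 65 < 80
Round 2 — Fallow overflows.
  Eston: +45 → 95 < 120
  Glade: +95 → 95 ≥ 50
  Marsh: +85 → 150 ≥ 80
Round 3 — Glade, Marsh overflow.
  Brook: +30+15 → 65 ≥ 30
  Claymore: +20 → 50 ≥ 40
  Inley: +85 → 85 < 90
Round 4 — Brook, Claymore overflow.
  Eston: +20+70 → 185 ≥ 120
  Inley: +35 → 120 ≥ 90
  Oakham: +45 → 45 < 80
Round 5 — Eston, Inley overflow.
  Lorne: +10+45 → 55 < 110
No further overflows.

yes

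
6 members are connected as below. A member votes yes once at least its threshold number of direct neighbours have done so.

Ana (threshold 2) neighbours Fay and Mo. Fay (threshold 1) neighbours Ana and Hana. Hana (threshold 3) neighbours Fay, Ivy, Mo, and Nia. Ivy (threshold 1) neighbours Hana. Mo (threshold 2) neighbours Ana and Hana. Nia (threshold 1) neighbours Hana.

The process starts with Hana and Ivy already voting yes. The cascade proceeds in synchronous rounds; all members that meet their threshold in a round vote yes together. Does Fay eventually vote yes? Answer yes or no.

Round 1 — Hana, Ivy vote yes (initial).
Round 2 — checking thresholds:
  Fay: 1 of 2 neighbours ≥ 1, votes yes.
  Mo: 1 of 2 neighbours < 2, below threshold.
  Nia: 1 of 1 neighbours ≥ 1, votes yes.
Round 3 — no new yes votes; cascade stops.

yes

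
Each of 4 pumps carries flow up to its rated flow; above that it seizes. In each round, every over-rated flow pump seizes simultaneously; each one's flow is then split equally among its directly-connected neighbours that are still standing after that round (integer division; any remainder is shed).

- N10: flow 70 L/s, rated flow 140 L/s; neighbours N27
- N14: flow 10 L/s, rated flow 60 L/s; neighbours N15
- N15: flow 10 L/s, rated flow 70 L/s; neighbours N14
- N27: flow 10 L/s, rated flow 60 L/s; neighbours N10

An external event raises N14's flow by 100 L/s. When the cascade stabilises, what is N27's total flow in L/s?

10

Round 1 — N14 at 110 > 60. N14 seizes.
  N14 sheds 110 L/s to N15: 110 each.
    N15: 10+110 = 120 > 70
Round 2 — N15 seizes.
  N15 sheds 120 L/s: no online neighbours, lost.
No further seizures.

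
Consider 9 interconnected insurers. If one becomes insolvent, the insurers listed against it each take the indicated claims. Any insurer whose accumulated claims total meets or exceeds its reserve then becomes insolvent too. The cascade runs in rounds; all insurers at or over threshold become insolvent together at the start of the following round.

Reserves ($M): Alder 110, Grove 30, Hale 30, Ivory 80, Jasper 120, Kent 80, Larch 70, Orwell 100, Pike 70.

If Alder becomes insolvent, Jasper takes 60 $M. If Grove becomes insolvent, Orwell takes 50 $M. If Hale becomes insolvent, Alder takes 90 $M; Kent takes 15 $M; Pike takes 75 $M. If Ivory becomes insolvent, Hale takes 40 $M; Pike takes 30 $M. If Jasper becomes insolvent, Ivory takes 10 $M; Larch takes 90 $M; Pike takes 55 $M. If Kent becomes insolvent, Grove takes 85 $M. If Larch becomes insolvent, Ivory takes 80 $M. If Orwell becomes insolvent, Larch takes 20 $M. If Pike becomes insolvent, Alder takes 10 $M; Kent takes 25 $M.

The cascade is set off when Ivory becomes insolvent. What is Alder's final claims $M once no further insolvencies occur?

Round 1 — Ivory becomes insolvent (initial).
  Hale: +40 → 40 ≥ 30
  Pike: +30 → 30 < 70
Round 2 — Hale becomes insolvent.
  Alder: +90 → 90 < 110
  Kent: +15 → 15 < 80
  Pike: +75 → 105 ≥ 70
Round 3 — Pike becomes insolvent.
  Alder: +10 → 100 < 110
  Kent: +25 → 40 < 80
No further insolvencies.

100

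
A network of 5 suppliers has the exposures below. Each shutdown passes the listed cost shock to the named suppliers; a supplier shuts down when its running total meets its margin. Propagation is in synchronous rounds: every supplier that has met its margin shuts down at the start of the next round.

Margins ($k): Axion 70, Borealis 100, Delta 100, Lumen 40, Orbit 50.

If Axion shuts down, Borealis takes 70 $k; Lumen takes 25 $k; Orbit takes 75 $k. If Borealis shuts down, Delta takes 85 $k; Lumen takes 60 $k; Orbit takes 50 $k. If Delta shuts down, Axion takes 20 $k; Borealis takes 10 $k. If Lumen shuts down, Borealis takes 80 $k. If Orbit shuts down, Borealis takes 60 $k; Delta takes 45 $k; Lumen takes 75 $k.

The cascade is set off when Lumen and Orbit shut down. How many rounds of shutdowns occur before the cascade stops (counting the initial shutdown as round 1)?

Round 1 — Lumen, Orbit shut down (initial).
  Borealis: +80+60 → 140 ≥ 100
  Delta: +45 → 45 < 100
Round 2 — Borealis shuts down.
  Delta: +85 → 130 ≥ 100
Round 3 — Delta shuts down.
  Axion: +20 → 20 < 70
No further shutdowns.

3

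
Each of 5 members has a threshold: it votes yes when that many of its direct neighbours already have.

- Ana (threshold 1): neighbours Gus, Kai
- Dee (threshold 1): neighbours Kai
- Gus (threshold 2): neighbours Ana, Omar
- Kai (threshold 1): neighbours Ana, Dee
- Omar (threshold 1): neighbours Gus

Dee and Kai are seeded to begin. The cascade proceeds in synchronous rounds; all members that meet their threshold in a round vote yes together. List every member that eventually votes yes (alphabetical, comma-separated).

Round 1 — Dee, Kai vote yes (initial).
Round 2 — checking thresholds:
  Ana: 1 of 2 neighbours ≥ 1, votes yes.
Round 3 — no new yes votes; cascade stops.

Ana, Dee, Kai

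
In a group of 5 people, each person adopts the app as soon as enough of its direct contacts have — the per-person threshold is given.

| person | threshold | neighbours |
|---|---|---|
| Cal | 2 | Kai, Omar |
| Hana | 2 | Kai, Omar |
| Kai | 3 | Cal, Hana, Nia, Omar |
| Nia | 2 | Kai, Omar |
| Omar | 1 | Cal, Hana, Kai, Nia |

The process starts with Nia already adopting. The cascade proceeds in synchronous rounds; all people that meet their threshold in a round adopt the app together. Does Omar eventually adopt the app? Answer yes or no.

yes

Round 1 — Nia adopts the app (initial).
Round 2 — checking thresholds:
  Kai: 1 of 4 neighbours < 3, not yet.
  Omar: 1 of 4 neighbours ≥ 1, adopts the app.
Round 3 — no new adoptions; cascade stops.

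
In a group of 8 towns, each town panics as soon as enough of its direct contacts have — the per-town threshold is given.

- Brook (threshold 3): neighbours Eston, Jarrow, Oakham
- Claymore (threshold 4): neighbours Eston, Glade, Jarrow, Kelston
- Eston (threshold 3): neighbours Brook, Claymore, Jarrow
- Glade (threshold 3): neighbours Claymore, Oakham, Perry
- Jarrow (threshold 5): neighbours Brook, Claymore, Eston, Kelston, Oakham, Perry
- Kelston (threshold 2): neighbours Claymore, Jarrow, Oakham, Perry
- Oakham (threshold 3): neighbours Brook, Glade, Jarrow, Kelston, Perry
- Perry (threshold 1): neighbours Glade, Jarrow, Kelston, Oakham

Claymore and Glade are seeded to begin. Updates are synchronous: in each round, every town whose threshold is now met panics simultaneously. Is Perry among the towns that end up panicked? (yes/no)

yes

Round 1 — Claymore, Glade panic (initial).
Round 2 — checking thresholds:
  Eston: 1 of 3 neighbours < 3, below threshold.
  Jarrow: 1 of 6 neighbours < 5, below threshold.
  Kelston: 1 of 4 neighbours < 2, below threshold.
  Oakham: 1 of 5 neighbours < 3, below threshold.
  Perry: 1 of 4 neighbours ≥ 1, panics.
Round 3 — checking thresholds:
  Eston: 1 of 3 neighbours < 3, below threshold.
  Jarrow: 2 of 6 neighbours < 5, below threshold.
  Kelston: 2 of 4 neighbours ≥ 2, panics.
  Oakham: 2 of 5 neighbours < 3, below threshold.
Round 4 — checking thresholds:
  Eston: 1 of 3 neighbours < 3, below threshold.
  Jarrow: 3 of 6 neighbours < 5, below threshold.
  Oakham: 3 of 5 neighbours ≥ 3, panics.
Round 5 — no new panics; cascade stops.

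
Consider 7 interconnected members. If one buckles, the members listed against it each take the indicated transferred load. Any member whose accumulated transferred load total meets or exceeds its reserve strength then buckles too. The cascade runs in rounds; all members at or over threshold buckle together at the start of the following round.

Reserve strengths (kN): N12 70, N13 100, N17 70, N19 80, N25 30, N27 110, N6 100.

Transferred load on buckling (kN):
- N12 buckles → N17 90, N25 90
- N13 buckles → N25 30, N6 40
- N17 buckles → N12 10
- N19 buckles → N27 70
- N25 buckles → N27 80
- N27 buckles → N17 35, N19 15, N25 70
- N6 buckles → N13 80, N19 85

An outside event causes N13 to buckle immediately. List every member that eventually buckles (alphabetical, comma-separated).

Round 1 — N13 buckles (initial).
  N25: +30 → 30 ≥ 30
  N6: +40 → 40 < 100
Round 2 — N25 buckles.
  N27: +80 → 80 < 110
No further bucklings.

N13, N25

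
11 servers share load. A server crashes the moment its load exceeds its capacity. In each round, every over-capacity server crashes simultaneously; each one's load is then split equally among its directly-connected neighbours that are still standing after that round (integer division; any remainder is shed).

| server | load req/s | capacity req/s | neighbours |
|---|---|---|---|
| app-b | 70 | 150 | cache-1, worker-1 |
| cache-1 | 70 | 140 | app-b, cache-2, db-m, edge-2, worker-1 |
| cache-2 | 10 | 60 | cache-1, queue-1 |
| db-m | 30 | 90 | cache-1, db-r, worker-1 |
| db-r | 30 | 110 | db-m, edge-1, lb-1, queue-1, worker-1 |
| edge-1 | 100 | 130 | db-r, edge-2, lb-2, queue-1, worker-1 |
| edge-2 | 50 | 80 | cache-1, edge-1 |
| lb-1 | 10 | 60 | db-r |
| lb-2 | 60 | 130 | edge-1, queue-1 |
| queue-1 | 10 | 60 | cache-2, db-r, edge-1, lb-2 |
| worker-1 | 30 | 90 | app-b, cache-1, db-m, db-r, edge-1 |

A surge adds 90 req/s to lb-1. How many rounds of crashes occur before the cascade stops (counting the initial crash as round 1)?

Round 1 — lb-1 at 100 > 60. lb-1 crashes.
  lb-1 sheds 100 req/s to db-r: 100 each.
    db-r: 30+100 = 130 > 110
Round 2 — db-r crashes.
  db-r sheds 130 req/s to db-m, edge-1, queue-1, worker-1: 32 each (2 lost).
    db-m: 30+32 = 62 ≤ 90
    edge-1: 100+32 = 132 > 130
    queue-1: 10+32 = 42 ≤ 60
    worker-1: 30+32 = 62 ≤ 90
Round 3 — edge-1 crashes.
  edge-1 sheds 132 req/s to edge-2, lb-2, queue-1, worker-1: 33 each.
    edge-2: 50+33 = 83 > 80
    lb-2: 60+33 = 93 ≤ 130
    queue-1: 42+33 = 75 > 60
    worker-1: 62+33 = 95 > 90
Round 4 — edge-2, queue-1, worker-1 crash.
  edge-2 sheds 83 req/s to cache-1: 83 each.
    cache-1: 70+83 = 153 > 140
  queue-1 sheds 75 req/s to cache-2, lb-2: 37 each (1 lost).
    cache-2: 10+37 = 47 ≤ 60
    lb-2: 93+37 = 130 ≤ 130
  worker-1 sheds 95 req/s to app-b, cache-1, db-m: 31 each (2 lost).
    app-b: 70+31 = 101 ≤ 150
    cache-1: 153+31 = 184 > 140
    db-m: 62+31 = 93 > 90
Round 5 — cache-1, db-m crash.
  cache-1 sheds 184 req/s to app-b, cache-2: 92 each.
    app-b: 101+92 = 193 > 150
    cache-2: 47+92 = 139 > 60
  db-m sheds 93 req/s: no online neighbours, lost.
Round 6 — app-b, cache-2 crash.
  app-b sheds 193 req/s: no online neighbours, lost.
  cache-2 sheds 139 req/s: no online neighbours, lost.
No further crashes.

6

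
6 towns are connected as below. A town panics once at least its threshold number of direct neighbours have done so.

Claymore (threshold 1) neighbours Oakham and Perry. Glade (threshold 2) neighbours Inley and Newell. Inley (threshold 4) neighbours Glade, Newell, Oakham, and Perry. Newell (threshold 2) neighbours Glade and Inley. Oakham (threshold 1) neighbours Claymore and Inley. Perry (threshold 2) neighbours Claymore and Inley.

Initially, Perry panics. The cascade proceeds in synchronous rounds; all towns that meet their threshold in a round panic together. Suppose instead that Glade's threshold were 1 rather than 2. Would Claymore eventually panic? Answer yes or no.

yes

With Glade's threshold at 1:
Round 1 — Perry panics (initial).
Round 2 — checking thresholds:
  Claymore: 1 of 2 neighbours ≥ 1, panics.
  Inley: 1 of 4 neighbours < 4, below threshold.
Round 3 — checking thresholds:
  Inley: 1 of 4 neighbours < 4, below threshold.
  Oakham: 1 of 2 neighbours ≥ 1, panics.
Round 4 — no new panics; cascade stops.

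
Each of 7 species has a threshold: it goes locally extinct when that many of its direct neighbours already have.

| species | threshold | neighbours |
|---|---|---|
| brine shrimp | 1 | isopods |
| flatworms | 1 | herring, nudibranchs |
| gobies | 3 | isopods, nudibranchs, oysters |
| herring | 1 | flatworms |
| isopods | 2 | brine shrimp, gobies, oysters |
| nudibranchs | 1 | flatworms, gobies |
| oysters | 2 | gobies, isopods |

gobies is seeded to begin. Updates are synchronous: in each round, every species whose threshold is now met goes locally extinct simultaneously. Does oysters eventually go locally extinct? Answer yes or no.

no

Round 1 — gobies goes locally extinct (initial).
Round 2 — checking thresholds:
  isopods: 1 of 3 neighbours < 2, not yet.
  nudibranchs: 1 of 2 neighbours ≥ 1, goes locally extinct.
  oysters: 1 of 2 neighbours < 2, not yet.
Round 3 — checking thresholds:
  flatworms: 1 of 2 neighbours ≥ 1, goes locally extinct.
  isopods: 1 of 3 neighbours < 2, not yet.
  oysters: 1 of 2 neighbours < 2, not yet.
Round 4 — checking thresholds:
  herring: 1 of 1 neighbours ≥ 1, goes locally extinct.
  isopods: 1 of 3 neighbours < 2, not yet.
  oysters: 1 of 2 neighbours < 2, not yet.
Round 5 — no new extinctions; cascade stops.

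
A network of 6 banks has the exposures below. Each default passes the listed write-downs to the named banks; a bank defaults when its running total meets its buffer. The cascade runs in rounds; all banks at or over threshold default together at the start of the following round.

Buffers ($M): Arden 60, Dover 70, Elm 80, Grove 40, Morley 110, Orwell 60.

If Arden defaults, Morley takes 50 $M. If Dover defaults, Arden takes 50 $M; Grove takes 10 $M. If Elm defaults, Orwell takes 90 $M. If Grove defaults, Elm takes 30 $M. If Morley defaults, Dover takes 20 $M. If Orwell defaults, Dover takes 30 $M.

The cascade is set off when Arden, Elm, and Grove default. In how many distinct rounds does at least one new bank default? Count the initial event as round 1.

Round 1 — Arden, Elm, Grove default (initial).
  Morley: +50 → 50 < 110
  Orwell: +90 → 90 ≥ 60
Round 2 — Orwell defaults.
  Dover: +30 → 30 < 70
No further defaults.

2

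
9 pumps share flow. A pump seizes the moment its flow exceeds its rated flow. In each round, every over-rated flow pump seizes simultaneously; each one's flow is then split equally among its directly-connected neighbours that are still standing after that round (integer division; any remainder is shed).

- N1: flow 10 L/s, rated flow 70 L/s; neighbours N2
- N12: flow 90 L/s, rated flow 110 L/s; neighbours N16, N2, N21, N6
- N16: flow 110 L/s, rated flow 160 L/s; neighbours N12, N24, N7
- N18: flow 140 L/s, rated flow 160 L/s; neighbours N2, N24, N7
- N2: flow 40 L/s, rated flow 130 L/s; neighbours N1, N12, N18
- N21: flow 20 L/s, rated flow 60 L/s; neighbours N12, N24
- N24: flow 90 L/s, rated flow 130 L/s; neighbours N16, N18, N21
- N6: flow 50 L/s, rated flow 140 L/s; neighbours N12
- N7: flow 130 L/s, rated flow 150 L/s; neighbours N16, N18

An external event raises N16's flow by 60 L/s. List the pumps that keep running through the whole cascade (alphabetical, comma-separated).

Round 1 — N16 at 170 > 160. N16 seizes.
  N16 sheds 170 L/s to N12, N24, N7: 56 each (2 lost).
    N12: 90+56 = 146 > 110
    N24: 90+56 = 146 > 130
    N7: 130+56 = 186 > 150
Round 2 — N12, N24, N7 seize.
  N12 sheds 146 L/s to N2, N21, N6: 48 each (2 lost).
    N2: 40+48 = 88 ≤ 130
    N21: 20+48 = 68 > 60
    N6: 50+48 = 98 ≤ 140
  N24 sheds 146 L/s to N18, N21: 73 each.
    N18: 140+73 = 213 > 160
    N21: 68+73 = 141 > 60
  N7 sheds 186 L/s to N18: 186 each.
    N18: 213+186 = 399 > 160
Round 3 — N18, N21 seize.
  N18 sheds 399 L/s to N2: 399 each.
    N2: 88+399 = 487 > 130
  N21 sheds 141 L/s: no online neighbours, lost.
Round 4 — N2 seizes.
  N2 sheds 487 L/s to N1: 487 each.
    N1: 10+487 = 497 > 70
Round 5 — N1 seizes.
  N1 sheds 497 L/s: no online neighbours, lost.
No further seizures.

N6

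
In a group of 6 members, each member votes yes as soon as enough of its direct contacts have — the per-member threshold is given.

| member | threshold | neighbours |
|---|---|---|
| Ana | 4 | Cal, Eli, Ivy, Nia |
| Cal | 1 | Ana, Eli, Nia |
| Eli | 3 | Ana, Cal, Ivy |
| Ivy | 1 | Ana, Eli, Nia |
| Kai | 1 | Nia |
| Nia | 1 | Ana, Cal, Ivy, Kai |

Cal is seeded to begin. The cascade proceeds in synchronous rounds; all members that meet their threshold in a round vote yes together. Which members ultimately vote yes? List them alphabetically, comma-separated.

Cal, Ivy, Kai, Nia

Round 1 — Cal votes yes (initial).
Round 2 — checking thresholds:
  Ana: 1 of 4 neighbours < 4, holds.
  Eli: 1 of 3 neighbours < 3, holds.
  Nia: 1 of 4 neighbours ≥ 1, votes yes.
Round 3 — checking thresholds:
  Ana: 2 of 4 neighbours < 4, holds.
  Eli: 1 of 3 neighbours < 3, holds.
  Ivy: 1 of 3 neighbours ≥ 1, votes yes.
  Kai: 1 of 1 neighbours ≥ 1, votes yes.
Round 4 — no new yes votes; cascade stops.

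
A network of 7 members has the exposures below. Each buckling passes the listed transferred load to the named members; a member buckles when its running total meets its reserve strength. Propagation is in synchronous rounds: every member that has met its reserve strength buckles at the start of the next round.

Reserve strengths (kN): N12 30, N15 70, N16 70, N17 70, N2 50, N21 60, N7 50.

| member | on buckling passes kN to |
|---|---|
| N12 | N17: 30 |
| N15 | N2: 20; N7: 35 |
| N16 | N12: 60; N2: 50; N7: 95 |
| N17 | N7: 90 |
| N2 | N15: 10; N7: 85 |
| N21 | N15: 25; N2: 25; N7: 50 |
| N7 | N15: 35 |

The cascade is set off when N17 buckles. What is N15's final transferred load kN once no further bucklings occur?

Round 1 — N17 buckles (initial).
  N7: +90 → 90 ≥ 50
Round 2 — N7 buckles.
  N15: +35 → 35 < 70
No further bucklings.

35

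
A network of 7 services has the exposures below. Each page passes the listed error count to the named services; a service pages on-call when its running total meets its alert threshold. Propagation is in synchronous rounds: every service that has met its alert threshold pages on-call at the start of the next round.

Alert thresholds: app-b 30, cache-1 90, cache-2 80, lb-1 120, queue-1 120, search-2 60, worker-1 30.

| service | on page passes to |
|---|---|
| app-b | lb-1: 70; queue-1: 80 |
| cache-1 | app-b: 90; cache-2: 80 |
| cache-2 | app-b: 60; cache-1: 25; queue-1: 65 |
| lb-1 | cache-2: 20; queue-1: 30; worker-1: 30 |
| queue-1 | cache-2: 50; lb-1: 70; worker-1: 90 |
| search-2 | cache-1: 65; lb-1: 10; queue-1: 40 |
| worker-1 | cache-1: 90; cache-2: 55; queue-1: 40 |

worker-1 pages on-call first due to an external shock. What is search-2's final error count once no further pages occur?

Round 1 — worker-1 pages on-call (initial).
  cache-1: +90 → 90 ≥ 90
  cache-2: +55 → 55 < 80
  queue-1: +40 → 40 < 120
Round 2 — cache-1 pages on-call.
  app-b: +90 → 90 ≥ 30
  cache-2: +80 → 135 ≥ 80
Round 3 — app-b, cache-2 page on-call.
  lb-1: +70 → 70 < 120
  queue-1: +80+65 → 185 ≥ 120
Round 4 — queue-1 pages on-call.
  lb-1: +70 → 140 ≥ 120
Round 5 — lb-1 pages on-call.
No further pages.

0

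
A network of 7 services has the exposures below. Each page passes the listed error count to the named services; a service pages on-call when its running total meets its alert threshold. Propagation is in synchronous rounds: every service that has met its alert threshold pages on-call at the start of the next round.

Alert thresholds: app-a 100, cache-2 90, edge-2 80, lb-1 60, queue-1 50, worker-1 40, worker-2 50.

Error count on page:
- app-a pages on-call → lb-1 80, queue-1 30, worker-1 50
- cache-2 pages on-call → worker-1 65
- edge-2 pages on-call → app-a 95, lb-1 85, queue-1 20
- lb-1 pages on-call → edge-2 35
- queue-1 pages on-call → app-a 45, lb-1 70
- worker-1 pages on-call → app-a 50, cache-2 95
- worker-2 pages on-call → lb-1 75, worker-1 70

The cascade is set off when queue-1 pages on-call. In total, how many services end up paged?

2

Round 1 — queue-1 pages on-call (initial).
  app-a: +45 → 45 < 100
  lb-1: +70 → 70 ≥ 60
Round 2 — lb-1 pages on-call.
  edge-2: +35 → 35 < 80
No further pages.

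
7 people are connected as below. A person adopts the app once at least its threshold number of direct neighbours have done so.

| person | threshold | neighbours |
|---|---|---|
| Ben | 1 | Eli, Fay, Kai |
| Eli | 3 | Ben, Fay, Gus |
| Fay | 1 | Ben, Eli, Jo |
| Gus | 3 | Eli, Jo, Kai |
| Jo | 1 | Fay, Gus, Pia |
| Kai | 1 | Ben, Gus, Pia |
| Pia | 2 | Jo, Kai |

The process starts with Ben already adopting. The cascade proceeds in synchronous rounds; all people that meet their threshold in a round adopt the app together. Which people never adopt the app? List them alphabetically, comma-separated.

Eli, Gus

Round 1 — Ben adopts the app (initial).
Round 2 — checking thresholds:
  Eli: 1 of 3 neighbours < 3, holds.
  Fay: 1 of 3 neighbours ≥ 1, adopts the app.
  Kai: 1 of 3 neighbours ≥ 1, adopts the app.
Round 3 — checking thresholds:
  Eli: 2 of 3 neighbours < 3, holds.
  Gus: 1 of 3 neighbours < 3, holds.
  Jo: 1 of 3 neighbours ≥ 1, adopts the app.
  Pia: 1 of 2 neighbours < 2, holds.
Round 4 — checking thresholds:
  Eli: 2 of 3 neighbours < 3, holds.
  Gus: 2 of 3 neighbours < 3, holds.
  Pia: 2 of 2 neighbours ≥ 2, adopts the app.
Round 5 — no new adoptions; cascade stops.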